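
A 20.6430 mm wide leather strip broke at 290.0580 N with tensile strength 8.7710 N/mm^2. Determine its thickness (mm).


Formula: t = F / (TS * w)
Substituting: t = 290.0580 / (8.7710 * 20.6430)
Result: 1.6020 mm


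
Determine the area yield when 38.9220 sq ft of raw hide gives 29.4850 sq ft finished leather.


Formula: Yield = finished / raw * 100
Substituting: Yield = 29.4850 / 38.9220 * 100
Result: 75.7541 %


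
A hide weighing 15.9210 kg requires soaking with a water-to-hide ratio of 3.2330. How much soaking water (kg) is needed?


Formula: Water = hide_weight * ratio
Substituting: Water = 15.9210 * 3.2330
Result: 51.4726 kg


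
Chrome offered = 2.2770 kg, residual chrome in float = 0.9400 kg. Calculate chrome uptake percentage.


Formula: Uptake = (offered - residual) / offered * 100
Substituting: Uptake = (2.2770 - 0.9400) / 2.2770 * 100
Result: 58.7176 %


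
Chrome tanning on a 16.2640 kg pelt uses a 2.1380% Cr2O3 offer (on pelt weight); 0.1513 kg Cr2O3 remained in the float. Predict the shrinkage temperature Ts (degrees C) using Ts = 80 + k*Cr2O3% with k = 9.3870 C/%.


Offered = pelt * offer_pct / 100 = 16.2640 * 2.1380 / 100 = 0.3477 kg
Uptake = offered - residual = 0.3477 - 0.1513 = 0.1964 kg
Cr2O3% on pelt = uptake / pelt * 100 = 0.1964 / 16.2640 * 100 = 1.2077 %
Ts = 80 + k * Cr2O3% = 80 + 9.3870 * 1.2077 = 91.3369 C


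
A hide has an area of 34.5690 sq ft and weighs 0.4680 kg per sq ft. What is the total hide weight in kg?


Formula: Weight = area * weight_per_sqft
Substituting: Weight = 34.5690 * 0.4680
Result: 16.1783 kg


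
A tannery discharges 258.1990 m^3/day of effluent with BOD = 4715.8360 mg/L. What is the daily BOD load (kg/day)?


Formula: BOD_load = volume * conc / 1000
Substituting: BOD_load = 258.1990 * 4715.8360 / 1000
Result: 1217.6241 kg/day


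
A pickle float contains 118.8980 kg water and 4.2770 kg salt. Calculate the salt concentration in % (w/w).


Formula: Conc = salt / (water + salt) * 100
Substituting: Conc = 4.2770 / (118.8980 + 4.2770) * 100
Result: 3.4723 %


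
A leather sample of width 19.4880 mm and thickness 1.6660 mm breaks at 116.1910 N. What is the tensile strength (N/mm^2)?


Formula: TS = force / (width * thickness)
Substituting: TS = 116.1910 / (19.4880 * 1.6660)
Result: 3.5787 N/mm^2


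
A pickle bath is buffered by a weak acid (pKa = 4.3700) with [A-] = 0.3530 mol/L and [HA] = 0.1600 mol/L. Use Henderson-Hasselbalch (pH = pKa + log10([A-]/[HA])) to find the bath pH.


ratio = [A-] / [HA] = 0.3530 / 0.1600 = 2.2062
log10(ratio) = 0.3437
pH = pKa + log10(ratio) = 4.3700 + 0.3437 = 4.7137


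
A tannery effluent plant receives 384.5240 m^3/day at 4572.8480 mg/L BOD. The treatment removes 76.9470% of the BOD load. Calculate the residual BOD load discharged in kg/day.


Load_in = volume * conc / 1000 = 384.5240 * 4572.8480 / 1000 = 1758.3698 kg/day
Removed = Load_in * eff / 100 = 1758.3698 * 76.9470 / 100 = 1353.0128 kg/day
Load_out = Load_in - Removed = 1758.3698 - 1353.0128 = 405.3570 kg/day


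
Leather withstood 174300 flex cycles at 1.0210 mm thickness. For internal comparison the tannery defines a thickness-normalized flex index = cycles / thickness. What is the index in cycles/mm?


Formula: Index = cycles / thickness
Substituting: Index = 174300 / 1.0210
Result: 170714.9853 cycles/mm


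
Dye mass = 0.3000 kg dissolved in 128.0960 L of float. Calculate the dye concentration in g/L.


Formula: Conc = dye_mass(kg) / volume(L) * 1000
Substituting: Conc = 0.3000 / 128.0960 * 1000
Result: 2.3420 g/L


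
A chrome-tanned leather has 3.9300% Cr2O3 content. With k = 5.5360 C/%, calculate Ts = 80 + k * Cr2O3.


Formula: Ts = 80 + k * Cr2O3
Substituting: Ts = 80 + 5.5360 * 3.9300
Result: 101.7565 C


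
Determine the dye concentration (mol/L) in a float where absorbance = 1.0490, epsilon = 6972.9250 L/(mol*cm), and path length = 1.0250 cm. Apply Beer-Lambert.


Formula: c = A / (epsilon * l)
Substituting: c = 1.0490 / (6972.9250 * 1.0250)
Result: 1.4677e-04 mol/L


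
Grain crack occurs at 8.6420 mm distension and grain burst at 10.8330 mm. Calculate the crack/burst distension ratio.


Formula: Ratio = crack / burst
Substituting: Ratio = 8.6420 / 10.8330
Result: 0.7977


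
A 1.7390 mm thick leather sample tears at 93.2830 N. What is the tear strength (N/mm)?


Formula: Tear strength = force / thickness
Substituting: Tear strength = 93.2830 / 1.7390
Result: 53.6417 N/mm


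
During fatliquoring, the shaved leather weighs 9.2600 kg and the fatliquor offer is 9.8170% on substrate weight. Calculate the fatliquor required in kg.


Formula: Fat = substrate * pct / 100
Substituting: Fat = 9.2600 * 9.8170 / 100
Result: 0.9091 kg


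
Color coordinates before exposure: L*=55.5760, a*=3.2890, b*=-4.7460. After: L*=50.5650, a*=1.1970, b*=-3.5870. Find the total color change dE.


dL = -5.0110, da = -2.0920, db = 1.1590
dE = sqrt((-5.0110)^2 + (-2.0920)^2 + 1.1590^2) = 5.5525


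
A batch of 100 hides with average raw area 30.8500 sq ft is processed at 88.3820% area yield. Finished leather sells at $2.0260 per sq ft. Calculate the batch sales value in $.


Raw_total = N * avg_area = 100 * 30.8500 = 3085.0000 sq ft
Finished = Raw_total * yield / 100 = 3085.0000 * 88.3820 / 100 = 2726.5847 sq ft
Value = Finished * price = 2726.5847 * 2.0260 = 5524.0606 $


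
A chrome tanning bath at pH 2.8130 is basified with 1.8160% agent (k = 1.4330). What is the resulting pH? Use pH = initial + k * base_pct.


Formula: pH_final = pH_initial + k * base_pct
Substituting: pH_final = 2.8130 + 1.4330 * 1.8160
Result: 5.4153


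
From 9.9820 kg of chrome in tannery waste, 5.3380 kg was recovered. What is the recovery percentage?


Formula: Recovery = recovered / input * 100
Substituting: Recovery = 5.3380 / 9.9820 * 100
Result: 53.4763 %


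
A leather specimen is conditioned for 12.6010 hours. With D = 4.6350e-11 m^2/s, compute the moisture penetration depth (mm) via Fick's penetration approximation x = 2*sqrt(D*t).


t = 12.6010 hr * 3600 = 45363.6000 s
D * t = 4.6350e-11 * 45363.6000 = 2.1026e-06
x = 2 * sqrt(D*t) = 2 * sqrt(2.1026e-06) = 0.00290007 m = 2.9001 mm


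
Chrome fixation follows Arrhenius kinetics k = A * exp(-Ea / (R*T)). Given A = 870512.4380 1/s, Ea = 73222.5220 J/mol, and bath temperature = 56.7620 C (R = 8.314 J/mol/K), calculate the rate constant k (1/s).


T_K = T_C + 273.15 = 56.7620 + 273.15 = 329.9120 K
exponent = -Ea / (R * T_K) = -73222.5220 / (8.314 * 329.9120) = -26.6954
k = A * exp(exponent) = 870512.4380 * exp(-26.6954) = 2.2187e-06 1/s


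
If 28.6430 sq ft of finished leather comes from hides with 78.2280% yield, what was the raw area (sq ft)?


Formula: raw = finished * 100 / yield
Substituting: raw = 28.6430 * 100 / 78.2280
Result: 36.6148 sq ft


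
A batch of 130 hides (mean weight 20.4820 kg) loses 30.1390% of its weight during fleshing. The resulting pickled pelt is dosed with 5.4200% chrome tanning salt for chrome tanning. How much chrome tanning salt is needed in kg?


Total_raw = N * avg_wt = 130 * 20.4820 = 2662.6600 kg
Substrate = Total_raw * (1 - loss/100) = 2662.6600 * (1 - 30.1390/100) = 1860.1609 kg
Chrome = Substrate * pct / 100 = 1860.1609 * 5.4200 / 100 = 100.8207 kg


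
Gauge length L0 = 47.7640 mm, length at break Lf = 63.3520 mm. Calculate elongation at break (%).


Formula: Elongation = (Lf - L0) / L0 * 100
Substituting: Elongation = (63.3520 - 47.7640) / 47.7640 * 100
Result: 32.6355 %


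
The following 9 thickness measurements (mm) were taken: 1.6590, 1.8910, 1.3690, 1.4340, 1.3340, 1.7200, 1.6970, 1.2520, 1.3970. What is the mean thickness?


Formula: Average = sum / n
Substituting: Average = 13.7530 / 9
Result: 1.5281 mm


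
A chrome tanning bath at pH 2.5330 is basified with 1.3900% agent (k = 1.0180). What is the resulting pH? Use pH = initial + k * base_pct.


Formula: pH_final = pH_initial + k * base_pct
Substituting: pH_final = 2.5330 + 1.0180 * 1.3900
Result: 3.9480


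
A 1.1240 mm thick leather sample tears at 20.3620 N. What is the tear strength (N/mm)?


Formula: Tear strength = force / thickness
Substituting: Tear strength = 20.3620 / 1.1240
Result: 18.1157 N/mm


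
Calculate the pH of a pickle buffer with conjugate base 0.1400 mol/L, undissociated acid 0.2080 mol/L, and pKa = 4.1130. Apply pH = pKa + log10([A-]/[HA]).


ratio = [A-] / [HA] = 0.1400 / 0.2080 = 0.6731
log10(ratio) = -0.1719
pH = pKa + log10(ratio) = 4.1130 - 0.1719 = 3.9411


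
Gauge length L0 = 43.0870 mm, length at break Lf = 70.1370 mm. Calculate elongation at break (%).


Formula: Elongation = (Lf - L0) / L0 * 100
Substituting: Elongation = (70.1370 - 43.0870) / 43.0870 * 100
Result: 62.7800 %


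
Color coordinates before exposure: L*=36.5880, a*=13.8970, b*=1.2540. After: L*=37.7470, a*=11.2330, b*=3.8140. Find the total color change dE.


dL = 1.1590, da = -2.6640, db = 2.5600
dE = sqrt(1.1590^2 + (-2.6640)^2 + 2.5600^2) = 3.8722


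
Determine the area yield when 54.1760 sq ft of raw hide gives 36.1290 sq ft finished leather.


Formula: Yield = finished / raw * 100
Substituting: Yield = 36.1290 / 54.1760 * 100
Result: 66.6882 %


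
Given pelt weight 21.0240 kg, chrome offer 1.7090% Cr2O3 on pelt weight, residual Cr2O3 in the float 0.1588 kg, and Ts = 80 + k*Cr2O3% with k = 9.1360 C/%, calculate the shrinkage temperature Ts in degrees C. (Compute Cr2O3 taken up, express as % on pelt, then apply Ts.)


Offered = pelt * offer_pct / 100 = 21.0240 * 1.7090 / 100 = 0.3593 kg
Uptake = offered - residual = 0.3593 - 0.1588 = 0.2005 kg
Cr2O3% on pelt = uptake / pelt * 100 = 0.2005 / 21.0240 * 100 = 0.9537 %
Ts = 80 + k * Cr2O3% = 80 + 9.1360 * 0.9537 = 88.7128 C


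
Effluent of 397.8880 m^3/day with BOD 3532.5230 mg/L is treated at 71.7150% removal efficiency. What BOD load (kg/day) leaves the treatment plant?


Load_in = volume * conc / 1000 = 397.8880 * 3532.5230 / 1000 = 1405.5485 kg/day
Removed = Load_in * eff / 100 = 1405.5485 * 71.7150 / 100 = 1007.9891 kg/day
Load_out = Load_in - Removed = 1405.5485 - 1007.9891 = 397.5594 kg/day


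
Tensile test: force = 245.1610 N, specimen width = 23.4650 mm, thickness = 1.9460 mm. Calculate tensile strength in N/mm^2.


Formula: TS = force / (width * thickness)
Substituting: TS = 245.1610 / (23.4650 * 1.9460)
Result: 5.3689 N/mm^2


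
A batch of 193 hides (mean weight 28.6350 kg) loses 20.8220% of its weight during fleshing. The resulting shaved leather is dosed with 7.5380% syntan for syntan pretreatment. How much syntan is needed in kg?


Total_raw = N * avg_wt = 193 * 28.6350 = 5526.5550 kg
Substrate = Total_raw * (1 - loss/100) = 5526.5550 * (1 - 20.8220/100) = 4375.8157 kg
Syntan = Substrate * pct / 100 = 4375.8157 * 7.5380 / 100 = 329.8490 kg


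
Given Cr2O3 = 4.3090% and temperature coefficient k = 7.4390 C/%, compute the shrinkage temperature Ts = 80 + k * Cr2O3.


Formula: Ts = 80 + k * Cr2O3
Substituting: Ts = 80 + 7.4390 * 4.3090
Result: 112.0547 C


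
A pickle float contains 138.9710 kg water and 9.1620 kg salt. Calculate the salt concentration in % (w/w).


Formula: Conc = salt / (water + salt) * 100
Substituting: Conc = 9.1620 / (138.9710 + 9.1620) * 100
Result: 6.1850 %


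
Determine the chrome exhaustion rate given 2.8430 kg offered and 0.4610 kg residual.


Formula: Uptake = (offered - residual) / offered * 100
Substituting: Uptake = (2.8430 - 0.4610) / 2.8430 * 100
Result: 83.7847 %


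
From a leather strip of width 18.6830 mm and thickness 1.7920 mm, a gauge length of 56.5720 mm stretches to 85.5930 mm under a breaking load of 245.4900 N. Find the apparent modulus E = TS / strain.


TS = F / (w * t) = 245.4900 / (18.6830 * 1.7920) = 7.3325 N/mm^2
strain = (Lf - L0) / L0 = (85.5930 - 56.5720) / 56.5720 = 0.5130
E = TS / strain = 7.3325 / 0.5130 = 14.2935 N/mm^2


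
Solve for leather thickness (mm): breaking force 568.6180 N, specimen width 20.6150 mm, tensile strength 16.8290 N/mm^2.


Formula: t = F / (TS * w)
Substituting: t = 568.6180 / (16.8290 * 20.6150)
Result: 1.6390 mm


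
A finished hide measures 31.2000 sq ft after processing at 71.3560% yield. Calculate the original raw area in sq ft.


Formula: raw = finished * 100 / yield
Substituting: raw = 31.2000 * 100 / 71.3560
Result: 43.7244 sq ft


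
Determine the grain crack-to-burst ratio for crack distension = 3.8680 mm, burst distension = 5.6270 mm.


Formula: Ratio = crack / burst
Substituting: Ratio = 3.8680 / 5.6270
Result: 0.6874


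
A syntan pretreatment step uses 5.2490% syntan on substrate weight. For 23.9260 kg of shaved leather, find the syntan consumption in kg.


Formula: Syntan = substrate * pct / 100
Substituting: Syntan = 23.9260 * 5.2490 / 100
Result: 1.2559 kg


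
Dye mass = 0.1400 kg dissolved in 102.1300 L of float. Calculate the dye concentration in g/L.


Formula: Conc = dye_mass(kg) / volume(L) * 1000
Substituting: Conc = 0.1400 / 102.1300 * 1000
Result: 1.3708 g/L


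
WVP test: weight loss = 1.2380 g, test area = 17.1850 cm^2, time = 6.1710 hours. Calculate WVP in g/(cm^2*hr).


Formula: WVP = loss / (area * time)
Substituting: WVP = 1.2380 / (17.1850 * 6.1710)
Result: 0.0116739 g/(cm^2*hr)


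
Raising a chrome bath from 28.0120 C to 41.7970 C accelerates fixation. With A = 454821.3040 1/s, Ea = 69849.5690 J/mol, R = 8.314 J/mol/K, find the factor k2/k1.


T1 = 28.0120 + 273.15 = 301.1620 K; T2 = 41.7970 + 273.15 = 314.9470 K
k1 = A * exp(-Ea/(R*T1)) = 454821.3040 * exp(-69849.5690/(8.314*301.1620)) = 3.4869e-07 1/s
k2 = A * exp(-Ea/(R*T2)) = 454821.3040 * exp(-69849.5690/(8.314*314.9470)) = 1.1823e-06 1/s
k2/k1 = 1.1823e-06 / 3.4869e-07 = 3.3906


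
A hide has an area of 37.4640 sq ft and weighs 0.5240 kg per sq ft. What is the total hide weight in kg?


Formula: Weight = area * weight_per_sqft
Substituting: Weight = 37.4640 * 0.5240
Result: 19.6311 kg


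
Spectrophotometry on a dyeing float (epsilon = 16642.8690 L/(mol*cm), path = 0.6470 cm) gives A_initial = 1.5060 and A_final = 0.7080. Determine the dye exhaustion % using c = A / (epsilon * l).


c_initial = A_i / (epsilon * l) = 1.5060 / (16642.8690 * 0.6470) = 1.3986e-04 mol/L
c_final = A_f / (epsilon * l) = 0.7080 / (16642.8690 * 0.6470) = 6.5751e-05 mol/L
Exhaustion = (c_initial - c_final) / c_initial * 100 = (1.3986e-04 - 6.5751e-05) / 1.3986e-04 * 100 = 52.9880 %


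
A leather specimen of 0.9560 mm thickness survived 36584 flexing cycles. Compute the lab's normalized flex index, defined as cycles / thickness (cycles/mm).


Formula: Index = cycles / thickness
Substituting: Index = 36584 / 0.9560
Result: 38267.7824 cycles/mm


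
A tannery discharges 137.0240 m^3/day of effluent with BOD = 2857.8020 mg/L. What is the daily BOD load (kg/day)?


Formula: BOD_load = volume * conc / 1000
Substituting: BOD_load = 137.0240 * 2857.8020 / 1000
Result: 391.5875 kg/day


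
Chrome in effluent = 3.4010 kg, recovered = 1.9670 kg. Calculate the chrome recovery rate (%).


Formula: Recovery = recovered / input * 100
Substituting: Recovery = 1.9670 / 3.4010 * 100
Result: 57.8359 %


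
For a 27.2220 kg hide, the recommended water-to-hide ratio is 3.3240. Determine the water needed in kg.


Formula: Water = hide_weight * ratio
Substituting: Water = 27.2220 * 3.3240
Result: 90.4859 kg


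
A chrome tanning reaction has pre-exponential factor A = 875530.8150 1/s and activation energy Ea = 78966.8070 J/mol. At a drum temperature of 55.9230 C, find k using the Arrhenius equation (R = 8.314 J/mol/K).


T_K = T_C + 273.15 = 55.9230 + 273.15 = 329.0730 K
exponent = -Ea / (R * T_K) = -78966.8070 / (8.314 * 329.0730) = -28.8631
k = A * exp(exponent) = 875530.8150 * exp(-28.8631) = 2.5539e-07 1/s


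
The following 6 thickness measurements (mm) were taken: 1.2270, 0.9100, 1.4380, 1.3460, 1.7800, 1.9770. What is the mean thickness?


Formula: Average = sum / n
Substituting: Average = 8.6780 / 6
Result: 1.4463 mm


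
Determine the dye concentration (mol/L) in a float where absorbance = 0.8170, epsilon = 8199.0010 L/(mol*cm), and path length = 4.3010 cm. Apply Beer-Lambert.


Formula: c = A / (epsilon * l)
Substituting: c = 0.8170 / (8199.0010 * 4.3010)
Result: 2.3168e-05 mol/L


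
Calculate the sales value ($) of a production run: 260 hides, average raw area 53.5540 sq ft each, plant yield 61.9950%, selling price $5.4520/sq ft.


Raw_total = N * avg_area = 260 * 53.5540 = 13924.0400 sq ft
Finished = Raw_total * yield / 100 = 13924.0400 * 61.9950 / 100 = 8632.2086 sq ft
Value = Finished * price = 8632.2086 * 5.4520 = 47062.8013 $


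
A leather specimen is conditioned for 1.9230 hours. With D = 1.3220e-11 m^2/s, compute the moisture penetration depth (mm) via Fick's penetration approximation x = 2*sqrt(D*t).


t = 1.9230 hr * 3600 = 6922.8000 s
D * t = 1.3220e-11 * 6922.8000 = 9.1519e-08
x = 2 * sqrt(D*t) = 2 * sqrt(9.1519e-08) = 6.0504e-04 m = 0.6050 mm


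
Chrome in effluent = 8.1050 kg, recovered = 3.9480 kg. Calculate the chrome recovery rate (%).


Formula: Recovery = recovered / input * 100
Substituting: Recovery = 3.9480 / 8.1050 * 100
Result: 48.7107 %


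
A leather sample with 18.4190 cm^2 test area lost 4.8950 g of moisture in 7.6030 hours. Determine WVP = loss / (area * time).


Formula: WVP = loss / (area * time)
Substituting: WVP = 4.8950 / (18.4190 * 7.6030)
Result: 0.0349544 g/(cm^2*hr)


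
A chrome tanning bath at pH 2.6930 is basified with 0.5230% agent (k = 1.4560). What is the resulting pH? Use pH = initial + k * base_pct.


Formula: pH_final = pH_initial + k * base_pct
Substituting: pH_final = 2.6930 + 1.4560 * 0.5230
Result: 3.4545


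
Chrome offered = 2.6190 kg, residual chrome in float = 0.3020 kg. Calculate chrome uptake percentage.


Formula: Uptake = (offered - residual) / offered * 100
Substituting: Uptake = (2.6190 - 0.3020) / 2.6190 * 100
Result: 88.4689 %


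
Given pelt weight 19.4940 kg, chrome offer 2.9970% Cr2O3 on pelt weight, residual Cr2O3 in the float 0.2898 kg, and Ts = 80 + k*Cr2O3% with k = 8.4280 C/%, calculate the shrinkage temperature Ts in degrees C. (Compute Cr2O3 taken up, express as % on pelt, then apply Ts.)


Offered = pelt * offer_pct / 100 = 19.4940 * 2.9970 / 100 = 0.5842 kg
Uptake = offered - residual = 0.5842 - 0.2898 = 0.2944 kg
Cr2O3% on pelt = uptake / pelt * 100 = 0.2944 / 19.4940 * 100 = 1.5104 %
Ts = 80 + k * Cr2O3% = 80 + 8.4280 * 1.5104 = 92.7296 C


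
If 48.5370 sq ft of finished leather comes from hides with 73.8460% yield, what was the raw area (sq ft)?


Formula: raw = finished * 100 / yield
Substituting: raw = 48.5370 * 100 / 73.8460
Result: 65.7273 sq ft


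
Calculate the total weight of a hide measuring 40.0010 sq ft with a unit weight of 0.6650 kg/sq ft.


Formula: Weight = area * weight_per_sqft
Substituting: Weight = 40.0010 * 0.6650
Result: 26.6007 kg


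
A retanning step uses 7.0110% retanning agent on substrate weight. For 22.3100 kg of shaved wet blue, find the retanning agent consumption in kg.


Formula: Retan = substrate * pct / 100
Substituting: Retan = 22.3100 * 7.0110 / 100
Result: 1.5642 kg


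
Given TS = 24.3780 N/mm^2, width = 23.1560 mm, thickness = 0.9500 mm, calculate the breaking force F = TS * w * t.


Formula: F = TS * w * t
Substituting: F = 24.3780 * 23.1560 * 0.9500
Result: 536.2721 N


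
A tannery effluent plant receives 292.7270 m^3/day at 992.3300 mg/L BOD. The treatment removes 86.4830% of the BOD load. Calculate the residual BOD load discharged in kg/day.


Load_in = volume * conc / 1000 = 292.7270 * 992.3300 / 1000 = 290.4818 kg/day
Removed = Load_in * eff / 100 = 290.4818 * 86.4830 / 100 = 251.2174 kg/day
Load_out = Load_in - Removed = 290.4818 - 251.2174 = 39.2644 kg/day


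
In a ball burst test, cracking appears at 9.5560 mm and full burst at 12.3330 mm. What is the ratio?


Formula: Ratio = crack / burst
Substituting: Ratio = 9.5560 / 12.3330
Result: 0.7748


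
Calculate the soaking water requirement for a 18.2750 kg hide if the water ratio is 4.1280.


Formula: Water = hide_weight * ratio
Substituting: Water = 18.2750 * 4.1280
Result: 75.4392 kg


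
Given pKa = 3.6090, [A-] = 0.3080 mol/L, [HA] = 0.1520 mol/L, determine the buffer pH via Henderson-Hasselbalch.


ratio = [A-] / [HA] = 0.3080 / 0.1520 = 2.0263
log10(ratio) = 0.3067
pH = pKa + log10(ratio) = 3.6090 + 0.3067 = 3.9157


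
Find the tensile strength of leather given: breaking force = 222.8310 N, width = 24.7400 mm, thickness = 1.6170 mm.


Formula: TS = force / (width * thickness)
Substituting: TS = 222.8310 / (24.7400 * 1.6170)
Result: 5.5701 N/mm^2


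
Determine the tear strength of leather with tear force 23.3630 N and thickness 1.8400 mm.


Formula: Tear strength = force / thickness
Substituting: Tear strength = 23.3630 / 1.8400
Result: 12.6973 N/mm


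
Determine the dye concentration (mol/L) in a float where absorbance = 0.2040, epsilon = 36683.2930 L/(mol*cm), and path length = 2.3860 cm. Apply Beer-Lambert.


Formula: c = A / (epsilon * l)
Substituting: c = 0.2040 / (36683.2930 * 2.3860)
Result: 2.3307e-06 mol/L


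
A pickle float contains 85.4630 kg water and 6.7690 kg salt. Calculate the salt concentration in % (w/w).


Formula: Conc = salt / (water + salt) * 100
Substituting: Conc = 6.7690 / (85.4630 + 6.7690) * 100
Result: 7.3391 %


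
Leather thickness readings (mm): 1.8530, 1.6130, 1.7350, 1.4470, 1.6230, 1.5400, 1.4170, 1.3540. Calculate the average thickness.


Formula: Average = sum / n
Substituting: Average = 12.5820 / 8
Result: 1.5728 mm


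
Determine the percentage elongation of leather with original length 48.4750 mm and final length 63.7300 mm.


Formula: Elongation = (Lf - L0) / L0 * 100
Substituting: Elongation = (63.7300 - 48.4750) / 48.4750 * 100
Result: 31.4698 %


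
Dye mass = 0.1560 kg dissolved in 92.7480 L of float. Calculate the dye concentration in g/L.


Formula: Conc = dye_mass(kg) / volume(L) * 1000
Substituting: Conc = 0.1560 / 92.7480 * 1000
Result: 1.6820 g/L


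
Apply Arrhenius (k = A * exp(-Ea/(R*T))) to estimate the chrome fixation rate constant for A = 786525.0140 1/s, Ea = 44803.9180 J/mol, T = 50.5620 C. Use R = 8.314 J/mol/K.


T_K = T_C + 273.15 = 50.5620 + 273.15 = 323.7120 K
exponent = -Ea / (R * T_K) = -44803.9180 / (8.314 * 323.7120) = -16.6474
k = A * exp(exponent) = 786525.0140 * exp(-16.6474) = 0.0463261 1/s


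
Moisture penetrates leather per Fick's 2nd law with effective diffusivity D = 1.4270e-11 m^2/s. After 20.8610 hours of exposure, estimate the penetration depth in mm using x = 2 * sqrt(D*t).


t = 20.8610 hr * 3600 = 75099.6000 s
D * t = 1.4270e-11 * 75099.6000 = 1.0717e-06
x = 2 * sqrt(D*t) = 2 * sqrt(1.0717e-06) = 0.00207043 m = 2.0704 mm


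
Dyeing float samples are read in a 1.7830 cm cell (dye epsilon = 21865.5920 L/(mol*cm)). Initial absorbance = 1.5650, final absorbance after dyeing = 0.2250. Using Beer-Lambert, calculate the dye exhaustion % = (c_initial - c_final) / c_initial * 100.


c_initial = A_i / (epsilon * l) = 1.5650 / (21865.5920 * 1.7830) = 4.0142e-05 mol/L
c_final = A_f / (epsilon * l) = 0.2250 / (21865.5920 * 1.7830) = 5.7713e-06 mol/L
Exhaustion = (c_initial - c_final) / c_initial * 100 = (4.0142e-05 - 5.7713e-06) / 4.0142e-05 * 100 = 85.6230 %


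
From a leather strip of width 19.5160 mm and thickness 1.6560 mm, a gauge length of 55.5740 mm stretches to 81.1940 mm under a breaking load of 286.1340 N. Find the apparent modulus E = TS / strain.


TS = F / (w * t) = 286.1340 / (19.5160 * 1.6560) = 8.8536 N/mm^2
strain = (Lf - L0) / L0 = (81.1940 - 55.5740) / 55.5740 = 0.4610
E = TS / strain = 8.8536 / 0.4610 = 19.2048 N/mm^2


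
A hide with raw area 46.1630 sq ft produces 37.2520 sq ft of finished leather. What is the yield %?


Formula: Yield = finished / raw * 100
Substituting: Yield = 37.2520 / 46.1630 * 100
Result: 80.6967 %


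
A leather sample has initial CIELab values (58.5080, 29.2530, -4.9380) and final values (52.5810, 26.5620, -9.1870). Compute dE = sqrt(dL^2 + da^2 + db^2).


dL = -5.9270, da = -2.6910, db = -4.2490
dE = sqrt((-5.9270)^2 + (-2.6910)^2 + (-4.2490)^2) = 7.7733


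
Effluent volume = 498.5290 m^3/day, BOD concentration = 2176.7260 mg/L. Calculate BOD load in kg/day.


Formula: BOD_load = volume * conc / 1000
Substituting: BOD_load = 498.5290 * 2176.7260 / 1000
Result: 1085.1610 kg/day


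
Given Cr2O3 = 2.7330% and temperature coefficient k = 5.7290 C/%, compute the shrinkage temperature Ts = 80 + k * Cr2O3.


Formula: Ts = 80 + k * Cr2O3
Substituting: Ts = 80 + 5.7290 * 2.7330
Result: 95.6574 C


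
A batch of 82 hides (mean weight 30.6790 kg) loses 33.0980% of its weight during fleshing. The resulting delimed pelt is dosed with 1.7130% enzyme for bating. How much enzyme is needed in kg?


Total_raw = N * avg_wt = 82 * 30.6790 = 2515.6780 kg
Substrate = Total_raw * (1 - loss/100) = 2515.6780 * (1 - 33.0980/100) = 1683.0389 kg
Enzyme = Substrate * pct / 100 = 1683.0389 * 1.7130 / 100 = 28.8305 kg


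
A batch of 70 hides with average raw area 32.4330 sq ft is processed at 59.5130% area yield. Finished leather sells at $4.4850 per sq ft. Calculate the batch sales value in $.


Raw_total = N * avg_area = 70 * 32.4330 = 2270.3100 sq ft
Finished = Raw_total * yield / 100 = 2270.3100 * 59.5130 / 100 = 1351.1296 sq ft
Value = Finished * price = 1351.1296 * 4.4850 = 6059.8162 $


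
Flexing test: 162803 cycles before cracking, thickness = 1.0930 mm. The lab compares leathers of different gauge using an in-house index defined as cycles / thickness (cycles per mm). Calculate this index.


Formula: Index = cycles / thickness
Substituting: Index = 162803 / 1.0930
Result: 148950.5947 cycles/mm


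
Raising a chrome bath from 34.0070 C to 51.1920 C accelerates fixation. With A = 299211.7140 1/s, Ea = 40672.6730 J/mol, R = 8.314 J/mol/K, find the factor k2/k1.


T1 = 34.0070 + 273.15 = 307.1570 K; T2 = 51.1920 + 273.15 = 324.3420 K
k1 = A * exp(-Ea/(R*T1)) = 299211.7140 * exp(-40672.6730/(8.314*307.1570)) = 0.0362241 1/s
k2 = A * exp(-Ea/(R*T2)) = 299211.7140 * exp(-40672.6730/(8.314*324.3420)) = 0.0842341 1/s
k2/k1 = 0.0842341 / 0.0362241 = 2.3254


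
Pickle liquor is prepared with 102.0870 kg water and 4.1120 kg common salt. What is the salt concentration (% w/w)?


Formula: Conc = salt / (water + salt) * 100
Substituting: Conc = 4.1120 / (102.0870 + 4.1120) * 100
Result: 3.8720 %


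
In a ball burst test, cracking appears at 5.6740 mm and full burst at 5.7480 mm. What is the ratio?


Formula: Ratio = crack / burst
Substituting: Ratio = 5.6740 / 5.7480
Result: 0.9871


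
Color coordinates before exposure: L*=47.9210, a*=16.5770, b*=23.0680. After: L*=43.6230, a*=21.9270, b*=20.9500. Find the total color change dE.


dL = -4.2980, da = 5.3500, db = -2.1180
dE = sqrt((-4.2980)^2 + 5.3500^2 + (-2.1180)^2) = 7.1820


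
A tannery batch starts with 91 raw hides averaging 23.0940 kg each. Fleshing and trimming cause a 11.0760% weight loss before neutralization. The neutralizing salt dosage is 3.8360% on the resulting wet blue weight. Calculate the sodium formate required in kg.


Total_raw = N * avg_wt = 91 * 23.0940 = 2101.5540 kg
Substrate = Total_raw * (1 - loss/100) = 2101.5540 * (1 - 11.0760/100) = 1868.7859 kg
Neutralizer = Substrate * pct / 100 = 1868.7859 * 3.8360 / 100 = 71.6866 kg


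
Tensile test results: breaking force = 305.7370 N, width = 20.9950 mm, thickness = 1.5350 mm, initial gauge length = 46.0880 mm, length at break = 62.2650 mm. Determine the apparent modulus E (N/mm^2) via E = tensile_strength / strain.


TS = F / (w * t) = 305.7370 / (20.9950 * 1.5350) = 9.4869 N/mm^2
strain = (Lf - L0) / L0 = (62.2650 - 46.0880) / 46.0880 = 0.3510
E = TS / strain = 9.4869 / 0.3510 = 27.0280 N/mm^2


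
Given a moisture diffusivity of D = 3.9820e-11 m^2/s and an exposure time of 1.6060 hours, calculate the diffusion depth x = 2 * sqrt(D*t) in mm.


t = 1.6060 hr * 3600 = 5781.6000 s
D * t = 3.9820e-11 * 5781.6000 = 2.3022e-07
x = 2 * sqrt(D*t) = 2 * sqrt(2.3022e-07) = 9.5963e-04 m = 0.9596 mm


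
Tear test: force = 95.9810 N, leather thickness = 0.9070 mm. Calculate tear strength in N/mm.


Formula: Tear strength = force / thickness
Substituting: Tear strength = 95.9810 / 0.9070
Result: 105.8225 N/mm


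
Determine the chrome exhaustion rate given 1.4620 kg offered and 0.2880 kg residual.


Formula: Uptake = (offered - residual) / offered * 100
Substituting: Uptake = (1.4620 - 0.2880) / 1.4620 * 100
Result: 80.3010 %


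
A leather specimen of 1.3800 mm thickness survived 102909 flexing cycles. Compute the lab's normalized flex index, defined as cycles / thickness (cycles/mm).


Formula: Index = cycles / thickness
Substituting: Index = 102909 / 1.3800
Result: 74571.7391 cycles/mm


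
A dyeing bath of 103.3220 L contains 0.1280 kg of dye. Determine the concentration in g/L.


Formula: Conc = dye_mass(kg) / volume(L) * 1000
Substituting: Conc = 0.1280 / 103.3220 * 1000
Result: 1.2388 g/L


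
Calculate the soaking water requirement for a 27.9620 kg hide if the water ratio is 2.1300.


Formula: Water = hide_weight * ratio
Substituting: Water = 27.9620 * 2.1300
Result: 59.5591 kg


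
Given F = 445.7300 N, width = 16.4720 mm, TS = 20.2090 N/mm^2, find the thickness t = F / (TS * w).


Formula: t = F / (TS * w)
Substituting: t = 445.7300 / (20.2090 * 16.4720)
Result: 1.3390 mm


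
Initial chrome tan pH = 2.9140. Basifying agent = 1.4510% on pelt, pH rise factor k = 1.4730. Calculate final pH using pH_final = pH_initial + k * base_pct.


Formula: pH_final = pH_initial + k * base_pct
Substituting: pH_final = 2.9140 + 1.4730 * 1.4510
Result: 5.0513


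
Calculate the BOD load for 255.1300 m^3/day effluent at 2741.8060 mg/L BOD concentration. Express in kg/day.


Formula: BOD_load = volume * conc / 1000
Substituting: BOD_load = 255.1300 * 2741.8060 / 1000
Result: 699.5170 kg/day


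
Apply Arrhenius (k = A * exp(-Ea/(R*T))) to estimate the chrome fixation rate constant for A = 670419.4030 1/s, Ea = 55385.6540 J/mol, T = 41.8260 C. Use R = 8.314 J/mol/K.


T_K = T_C + 273.15 = 41.8260 + 273.15 = 314.9760 K
exponent = -Ea / (R * T_K) = -55385.6540 / (8.314 * 314.9760) = -21.1500
k = A * exp(exponent) = 670419.4030 * exp(-21.1500) = 4.3755e-04 1/s


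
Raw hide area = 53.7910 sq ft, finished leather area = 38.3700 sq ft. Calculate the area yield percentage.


Formula: Yield = finished / raw * 100
Substituting: Yield = 38.3700 / 53.7910 * 100
Result: 71.3316 %


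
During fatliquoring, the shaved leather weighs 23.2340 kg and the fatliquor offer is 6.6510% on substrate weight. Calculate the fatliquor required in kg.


Formula: Fat = substrate * pct / 100
Substituting: Fat = 23.2340 * 6.6510 / 100
Result: 1.5453 kg


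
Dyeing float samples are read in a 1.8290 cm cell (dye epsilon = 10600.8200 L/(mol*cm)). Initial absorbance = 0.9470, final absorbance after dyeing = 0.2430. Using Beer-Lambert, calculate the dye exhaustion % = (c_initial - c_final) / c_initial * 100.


c_initial = A_i / (epsilon * l) = 0.9470 / (10600.8200 * 1.8290) = 4.8842e-05 mol/L
c_final = A_f / (epsilon * l) = 0.2430 / (10600.8200 * 1.8290) = 1.2533e-05 mol/L
Exhaustion = (c_initial - c_final) / c_initial * 100 = (4.8842e-05 - 1.2533e-05) / 4.8842e-05 * 100 = 74.3400 %


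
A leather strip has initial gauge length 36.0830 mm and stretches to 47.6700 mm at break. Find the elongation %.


Formula: Elongation = (Lf - L0) / L0 * 100
Substituting: Elongation = (47.6700 - 36.0830) / 36.0830 * 100
Result: 32.1121 %


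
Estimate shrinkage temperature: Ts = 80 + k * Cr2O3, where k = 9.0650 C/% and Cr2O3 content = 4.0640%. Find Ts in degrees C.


Formula: Ts = 80 + k * Cr2O3
Substituting: Ts = 80 + 9.0650 * 4.0640
Result: 116.8402 C


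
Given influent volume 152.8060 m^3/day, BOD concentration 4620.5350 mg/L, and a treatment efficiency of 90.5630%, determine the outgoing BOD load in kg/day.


Load_in = volume * conc / 1000 = 152.8060 * 4620.5350 / 1000 = 706.0455 kg/day
Removed = Load_in * eff / 100 = 706.0455 * 90.5630 / 100 = 639.4160 kg/day
Load_out = Load_in - Removed = 706.0455 - 639.4160 = 66.6295 kg/day


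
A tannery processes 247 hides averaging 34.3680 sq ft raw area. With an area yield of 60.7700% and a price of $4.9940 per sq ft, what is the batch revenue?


Raw_total = N * avg_area = 247 * 34.3680 = 8488.8960 sq ft
Finished = Raw_total * yield / 100 = 8488.8960 * 60.7700 / 100 = 5158.7021 sq ft
Value = Finished * price = 5158.7021 * 4.9940 = 25762.5583 $


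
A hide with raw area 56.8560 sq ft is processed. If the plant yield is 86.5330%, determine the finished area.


Formula: finished = raw * yield / 100
Substituting: finished = 56.8560 * 86.5330 / 100
Result: 49.1992 sq ft


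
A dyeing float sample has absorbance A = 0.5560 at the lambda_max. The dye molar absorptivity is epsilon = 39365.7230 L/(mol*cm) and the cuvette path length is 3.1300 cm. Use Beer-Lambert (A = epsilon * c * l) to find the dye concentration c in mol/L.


Formula: c = A / (epsilon * l)
Substituting: c = 0.5560 / (39365.7230 * 3.1300)
Result: 4.5124e-06 mol/L


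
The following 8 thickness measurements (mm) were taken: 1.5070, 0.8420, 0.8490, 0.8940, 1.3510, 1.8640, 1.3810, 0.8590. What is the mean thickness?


Formula: Average = sum / n
Substituting: Average = 9.5470 / 8
Result: 1.1934 mm


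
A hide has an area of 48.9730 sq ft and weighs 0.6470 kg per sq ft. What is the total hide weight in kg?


Formula: Weight = area * weight_per_sqft
Substituting: Weight = 48.9730 * 0.6470
Result: 31.6855 kg


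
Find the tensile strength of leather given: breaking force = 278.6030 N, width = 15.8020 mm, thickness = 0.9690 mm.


Formula: TS = force / (width * thickness)
Substituting: TS = 278.6030 / (15.8020 * 0.9690)
Result: 18.1949 N/mm^2


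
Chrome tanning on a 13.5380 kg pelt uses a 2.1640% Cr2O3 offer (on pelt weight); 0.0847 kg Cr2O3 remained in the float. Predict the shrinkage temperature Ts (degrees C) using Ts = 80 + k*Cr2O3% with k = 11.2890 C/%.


Offered = pelt * offer_pct / 100 = 13.5380 * 2.1640 / 100 = 0.2930 kg
Uptake = offered - residual = 0.2930 - 0.0847 = 0.2083 kg
Cr2O3% on pelt = uptake / pelt * 100 = 0.2083 / 13.5380 * 100 = 1.5384 %
Ts = 80 + k * Cr2O3% = 80 + 11.2890 * 1.5384 = 97.3665 C


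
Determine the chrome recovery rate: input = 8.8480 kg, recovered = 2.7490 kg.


Formula: Recovery = recovered / input * 100
Substituting: Recovery = 2.7490 / 8.8480 * 100
Result: 31.0692 %


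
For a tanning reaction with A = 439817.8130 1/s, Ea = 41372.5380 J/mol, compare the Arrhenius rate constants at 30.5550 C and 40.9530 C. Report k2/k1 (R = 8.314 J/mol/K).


T1 = 30.5550 + 273.15 = 303.7050 K; T2 = 40.9530 + 273.15 = 314.1030 K
k1 = A * exp(-Ea/(R*T1)) = 439817.8130 * exp(-41372.5380/(8.314*303.7050)) = 0.0336741 1/s
k2 = A * exp(-Ea/(R*T2)) = 439817.8130 * exp(-41372.5380/(8.314*314.1030)) = 0.0579245 1/s
k2/k1 = 0.0579245 / 0.0336741 = 1.7201


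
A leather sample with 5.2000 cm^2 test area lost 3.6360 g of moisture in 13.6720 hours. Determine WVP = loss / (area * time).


Formula: WVP = loss / (area * time)
Substituting: WVP = 3.6360 / (5.2000 * 13.6720)
Result: 0.0511433 g/(cm^2*hr)


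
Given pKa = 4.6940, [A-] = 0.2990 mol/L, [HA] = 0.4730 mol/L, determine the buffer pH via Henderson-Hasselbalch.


ratio = [A-] / [HA] = 0.2990 / 0.4730 = 0.6321
log10(ratio) = -0.1992
pH = pKa + log10(ratio) = 4.6940 - 0.1992 = 4.4948


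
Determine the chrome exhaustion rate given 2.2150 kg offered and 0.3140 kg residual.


Formula: Uptake = (offered - residual) / offered * 100
Substituting: Uptake = (2.2150 - 0.3140) / 2.2150 * 100
Result: 85.8239 %


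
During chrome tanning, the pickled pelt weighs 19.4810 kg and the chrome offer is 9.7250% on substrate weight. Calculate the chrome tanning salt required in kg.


Formula: Chrome = substrate * pct / 100
Substituting: Chrome = 19.4810 * 9.7250 / 100
Result: 1.8945 kg


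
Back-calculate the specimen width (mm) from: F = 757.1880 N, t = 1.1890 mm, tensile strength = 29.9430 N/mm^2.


Formula: w = F / (TS * t)
Substituting: w = 757.1880 / (29.9430 * 1.1890)
Result: 21.2680 mm


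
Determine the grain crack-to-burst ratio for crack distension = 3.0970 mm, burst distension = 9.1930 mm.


Formula: Ratio = crack / burst
Substituting: Ratio = 3.0970 / 9.1930
Result: 0.3369


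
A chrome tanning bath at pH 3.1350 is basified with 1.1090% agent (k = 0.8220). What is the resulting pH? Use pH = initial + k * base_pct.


Formula: pH_final = pH_initial + k * base_pct
Substituting: pH_final = 3.1350 + 0.8220 * 1.1090
Result: 4.0466


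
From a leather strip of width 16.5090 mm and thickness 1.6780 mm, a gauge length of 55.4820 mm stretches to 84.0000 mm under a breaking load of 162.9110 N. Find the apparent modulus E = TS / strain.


TS = F / (w * t) = 162.9110 / (16.5090 * 1.6780) = 5.8808 N/mm^2
strain = (Lf - L0) / L0 = (84.0000 - 55.4820) / 55.4820 = 0.5140
E = TS / strain = 5.8808 / 0.5140 = 11.4412 N/mm^2


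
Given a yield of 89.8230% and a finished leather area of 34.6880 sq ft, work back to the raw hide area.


Formula: raw = finished * 100 / yield
Substituting: raw = 34.6880 * 100 / 89.8230
Result: 38.6182 sq ft


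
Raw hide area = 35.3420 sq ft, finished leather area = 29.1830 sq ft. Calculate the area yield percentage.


Formula: Yield = finished / raw * 100
Substituting: Yield = 29.1830 / 35.3420 * 100
Result: 82.5731 %


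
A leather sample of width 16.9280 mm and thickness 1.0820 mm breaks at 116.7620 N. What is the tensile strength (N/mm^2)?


Formula: TS = force / (width * thickness)
Substituting: TS = 116.7620 / (16.9280 * 1.0820)
Result: 6.3748 N/mm^2


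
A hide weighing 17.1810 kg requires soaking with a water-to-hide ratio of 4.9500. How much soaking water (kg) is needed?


Formula: Water = hide_weight * ratio
Substituting: Water = 17.1810 * 4.9500
Result: 85.0460 kg


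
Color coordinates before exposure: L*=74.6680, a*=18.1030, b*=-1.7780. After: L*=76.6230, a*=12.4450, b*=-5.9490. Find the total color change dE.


dL = 1.9550, da = -5.6580, db = -4.1710
dE = sqrt(1.9550^2 + (-5.6580)^2 + (-4.1710)^2) = 7.2960


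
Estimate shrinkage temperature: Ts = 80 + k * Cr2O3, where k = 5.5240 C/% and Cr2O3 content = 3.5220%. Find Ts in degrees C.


Formula: Ts = 80 + k * Cr2O3
Substituting: Ts = 80 + 5.5240 * 3.5220
Result: 99.4555 C


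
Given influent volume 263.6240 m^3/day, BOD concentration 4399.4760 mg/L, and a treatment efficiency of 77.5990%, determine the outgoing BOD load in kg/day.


Load_in = volume * conc / 1000 = 263.6240 * 4399.4760 / 1000 = 1159.8075 kg/day
Removed = Load_in * eff / 100 = 1159.8075 * 77.5990 / 100 = 899.9990 kg/day
Load_out = Load_in - Removed = 1159.8075 - 899.9990 = 259.8085 kg/day


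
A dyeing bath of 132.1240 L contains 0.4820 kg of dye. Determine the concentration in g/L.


Formula: Conc = dye_mass(kg) / volume(L) * 1000
Substituting: Conc = 0.4820 / 132.1240 * 1000
Result: 3.6481 g/L


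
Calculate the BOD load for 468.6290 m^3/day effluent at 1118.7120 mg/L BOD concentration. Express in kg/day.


Formula: BOD_load = volume * conc / 1000
Substituting: BOD_load = 468.6290 * 1118.7120 / 1000
Result: 524.2609 kg/day


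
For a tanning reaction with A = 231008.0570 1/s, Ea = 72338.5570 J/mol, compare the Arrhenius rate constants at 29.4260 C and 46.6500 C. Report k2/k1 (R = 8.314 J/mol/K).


T1 = 29.4260 + 273.15 = 302.5760 K; T2 = 46.6500 + 273.15 = 319.8000 K
k1 = A * exp(-Ea/(R*T1)) = 231008.0570 * exp(-72338.5570/(8.314*302.5760)) = 7.5014e-08 1/s
k2 = A * exp(-Ea/(R*T2)) = 231008.0570 * exp(-72338.5570/(8.314*319.8000)) = 3.5299e-07 1/s
k2/k1 = 3.5299e-07 / 7.5014e-08 = 4.7056
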